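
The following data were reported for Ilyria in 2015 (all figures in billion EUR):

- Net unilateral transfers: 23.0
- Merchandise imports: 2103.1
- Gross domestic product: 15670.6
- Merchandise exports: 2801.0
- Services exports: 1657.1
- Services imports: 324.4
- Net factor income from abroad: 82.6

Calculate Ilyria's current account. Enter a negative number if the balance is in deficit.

Goods balance = 2801.0 - 2103.1 = 697.9
Services balance = 1657.1 - 324.4 = 1332.7
Trade balance (goods + services) = 697.9 + 1332.7 = 2030.6
Net primary income = 82.6
Net secondary income = 23.0
Current account = 2030.6 + 82.6 + 23.0 = 2136.2

2136.2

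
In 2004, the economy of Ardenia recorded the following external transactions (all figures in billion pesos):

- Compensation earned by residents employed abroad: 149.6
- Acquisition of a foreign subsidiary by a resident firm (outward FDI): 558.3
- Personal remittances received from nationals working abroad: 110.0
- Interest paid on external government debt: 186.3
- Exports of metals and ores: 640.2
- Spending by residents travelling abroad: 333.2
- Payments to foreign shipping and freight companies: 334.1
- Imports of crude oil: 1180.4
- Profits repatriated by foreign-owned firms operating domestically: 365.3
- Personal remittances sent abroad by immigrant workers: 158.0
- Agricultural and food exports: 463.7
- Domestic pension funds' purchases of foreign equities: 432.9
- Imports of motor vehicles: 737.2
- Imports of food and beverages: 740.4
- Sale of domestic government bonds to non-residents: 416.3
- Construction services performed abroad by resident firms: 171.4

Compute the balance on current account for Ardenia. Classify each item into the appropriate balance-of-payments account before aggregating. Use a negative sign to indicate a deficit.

Goods: 640.2 - 740.4 - 1180.4 - 737.2 + 463.7 = -1554.1
Services: -333.2 + 171.4 - 334.1 = -495.9
Primary income: -365.3 - 186.3 + 149.6 = -402.0
Secondary income: -158.0 + 110.0 = -48.0
Current account = (-1554.1) + (-495.9) + (-402.0) + (-48.0) = -2500.0
(Excluded from the current account — financial account: acquisition of a foreign subsidiary by a resident firm (outward FDI) 558.3, domestic pension funds' purchases of foreign equities 432.9, sale of domestic government bonds to non-residents 416.3.)

-2500.0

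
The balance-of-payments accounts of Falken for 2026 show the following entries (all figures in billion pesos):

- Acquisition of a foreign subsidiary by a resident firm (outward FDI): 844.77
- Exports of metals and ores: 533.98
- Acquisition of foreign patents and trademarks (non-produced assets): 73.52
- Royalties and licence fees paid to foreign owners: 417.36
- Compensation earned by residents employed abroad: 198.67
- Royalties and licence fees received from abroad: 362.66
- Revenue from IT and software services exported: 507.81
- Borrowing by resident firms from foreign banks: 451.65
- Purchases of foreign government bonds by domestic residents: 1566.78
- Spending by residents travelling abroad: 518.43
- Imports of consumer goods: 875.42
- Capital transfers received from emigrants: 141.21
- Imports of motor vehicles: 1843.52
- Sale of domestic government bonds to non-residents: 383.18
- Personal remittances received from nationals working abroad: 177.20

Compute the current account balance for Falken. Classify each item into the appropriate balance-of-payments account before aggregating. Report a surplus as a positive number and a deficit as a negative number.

-1874.41

Goods: 533.98 - 1843.52 - 875.42 = -2184.96
Services: -518.43 - 417.36 + 362.66 + 507.81 = -65.32
Primary income: 198.67
Secondary income: 177.20
Current account = (-2184.96) + (-65.32) + 198.67 + 177.20 = -1874.41
(Excluded from the current account — financial account: acquisition of a foreign subsidiary by a resident firm (outward FDI) 844.77, borrowing by resident firms from foreign banks 451.65, purchases of foreign government bonds by domestic residents 1566.78, sale of domestic government bonds to non-residents 383.18; capital account: acquisition of foreign patents and trademarks (non-produced assets) 73.52, capital transfers received from emigrants 141.21.)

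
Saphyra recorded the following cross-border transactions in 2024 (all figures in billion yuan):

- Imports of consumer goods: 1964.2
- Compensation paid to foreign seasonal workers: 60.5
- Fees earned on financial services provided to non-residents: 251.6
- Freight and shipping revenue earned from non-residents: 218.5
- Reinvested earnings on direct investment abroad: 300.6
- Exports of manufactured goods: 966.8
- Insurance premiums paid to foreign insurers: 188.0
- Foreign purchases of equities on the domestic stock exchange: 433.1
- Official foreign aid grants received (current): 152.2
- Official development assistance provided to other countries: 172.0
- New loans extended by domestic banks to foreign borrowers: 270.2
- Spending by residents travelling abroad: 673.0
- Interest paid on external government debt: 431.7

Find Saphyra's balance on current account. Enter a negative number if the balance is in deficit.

-1599.7

Goods: 966.8 - 1964.2 = -997.4
Services: 218.5 + 251.6 - 673.0 - 188.0 = -390.9
Primary income: 300.6 - 431.7 - 60.5 = -191.6
Secondary income: 152.2 - 172.0 = -19.8
Current account = (-997.4) + (-390.9) + (-191.6) + (-19.8) = -1599.7
(Excluded from the current account — financial account: foreign purchases of equities on the domestic stock exchange 433.1, new loans extended by domestic banks to foreign borrowers 270.2.)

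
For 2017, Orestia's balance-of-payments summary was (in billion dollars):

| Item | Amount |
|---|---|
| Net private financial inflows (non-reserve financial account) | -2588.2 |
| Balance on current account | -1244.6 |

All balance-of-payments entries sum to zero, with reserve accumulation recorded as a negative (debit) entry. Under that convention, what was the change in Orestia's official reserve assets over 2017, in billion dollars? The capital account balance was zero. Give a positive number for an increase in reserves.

Official reserve transactions balance = -((-1244.6) + (-2588.2)) = 3832.8
An accumulation of reserves is recorded as a debit (negative entry), so the change in the stock of reserves is the negative of that balance.
Change in official reserves = -(3832.8) = -3832.8

-3832.8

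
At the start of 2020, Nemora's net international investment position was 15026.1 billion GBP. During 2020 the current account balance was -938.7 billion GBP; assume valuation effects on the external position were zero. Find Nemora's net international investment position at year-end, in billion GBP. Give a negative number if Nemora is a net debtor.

14087.4

With no valuation effects, change in NIIP = current account = -938.7
End-of-year NIIP = 15026.1 + (-938.7) = 14087.4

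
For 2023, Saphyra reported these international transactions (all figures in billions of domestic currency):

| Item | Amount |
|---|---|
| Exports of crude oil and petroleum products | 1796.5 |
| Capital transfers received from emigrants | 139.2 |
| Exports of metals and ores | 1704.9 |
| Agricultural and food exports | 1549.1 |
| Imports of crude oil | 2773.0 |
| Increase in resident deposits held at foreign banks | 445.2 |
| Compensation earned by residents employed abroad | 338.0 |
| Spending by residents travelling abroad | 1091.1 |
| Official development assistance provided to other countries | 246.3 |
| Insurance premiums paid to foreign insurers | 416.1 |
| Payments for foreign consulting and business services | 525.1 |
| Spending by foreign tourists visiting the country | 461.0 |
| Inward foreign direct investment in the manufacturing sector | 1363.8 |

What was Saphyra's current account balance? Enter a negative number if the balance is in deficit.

Goods: 1796.5 - 2773.0 + 1549.1 + 1704.9 = 2277.5
Services: -525.1 - 416.1 + 461.0 - 1091.1 = -1571.3
Primary income: 338.0
Secondary income: -246.3
Current account = 2277.5 + (-1571.3) + 338.0 + (-246.3) = 797.9
(Excluded from the current account — capital account: capital transfers received from emigrants 139.2; financial account: increase in resident deposits held at foreign banks 445.2, inward foreign direct investment in the manufacturing sector 1363.8.)

797.9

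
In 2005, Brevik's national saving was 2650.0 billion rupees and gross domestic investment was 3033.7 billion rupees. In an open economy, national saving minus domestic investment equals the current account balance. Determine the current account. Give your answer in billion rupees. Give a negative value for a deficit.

-383.7

CA = S - I = 2650.0 - 3033.7 = -383.7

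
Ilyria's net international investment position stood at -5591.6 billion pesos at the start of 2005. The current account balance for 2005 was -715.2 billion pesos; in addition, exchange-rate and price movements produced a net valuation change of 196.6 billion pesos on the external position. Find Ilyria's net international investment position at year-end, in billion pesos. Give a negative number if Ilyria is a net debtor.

Change in NIIP = current account + net valuation change = -715.2 + 196.6 = -518.6
End-of-year NIIP = -5591.6 + (-518.6) = -6110.2

-6110.2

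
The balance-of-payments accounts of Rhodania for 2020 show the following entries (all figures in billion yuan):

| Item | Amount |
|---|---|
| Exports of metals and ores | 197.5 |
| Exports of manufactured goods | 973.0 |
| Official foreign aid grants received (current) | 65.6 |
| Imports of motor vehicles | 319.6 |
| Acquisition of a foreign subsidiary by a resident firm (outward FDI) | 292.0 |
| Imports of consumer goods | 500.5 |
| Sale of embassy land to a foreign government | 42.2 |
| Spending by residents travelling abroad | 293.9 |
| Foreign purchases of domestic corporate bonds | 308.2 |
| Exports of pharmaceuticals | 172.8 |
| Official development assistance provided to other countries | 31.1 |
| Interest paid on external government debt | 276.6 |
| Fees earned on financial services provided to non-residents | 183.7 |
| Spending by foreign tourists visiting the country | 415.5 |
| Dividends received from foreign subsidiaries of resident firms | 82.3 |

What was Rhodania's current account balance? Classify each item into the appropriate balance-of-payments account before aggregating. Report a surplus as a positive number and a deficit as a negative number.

668.7

Goods: -319.6 + 172.8 + 973.0 - 500.5 + 197.5 = 523.2
Services: -293.9 + 415.5 + 183.7 = 305.3
Primary income: -276.6 + 82.3 = -194.3
Secondary income: 65.6 - 31.1 = 34.5
Current account = 523.2 + 305.3 + (-194.3) + 34.5 = 668.7
(Excluded from the current account — financial account: acquisition of a foreign subsidiary by a resident firm (outward FDI) 292.0, foreign purchases of domestic corporate bonds 308.2; capital account: sale of embassy land to a foreign government 42.2.)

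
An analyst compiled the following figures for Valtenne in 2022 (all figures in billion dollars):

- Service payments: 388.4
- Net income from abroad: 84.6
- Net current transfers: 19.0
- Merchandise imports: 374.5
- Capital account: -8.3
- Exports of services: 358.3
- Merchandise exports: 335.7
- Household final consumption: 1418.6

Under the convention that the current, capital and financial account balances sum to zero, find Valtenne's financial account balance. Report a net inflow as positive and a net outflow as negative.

-26.4

Goods balance = 335.7 - 374.5 = -38.8
Services balance = 358.3 - 388.4 = -30.1
Trade balance (goods + services) = -38.8 + (-30.1) = -68.9
Net primary income = 84.6
Net secondary income = 19.0
Current account = -68.9 + 84.6 + 19.0 = 34.7
Financial account = -(34.7 + (-8.3)) = -26.4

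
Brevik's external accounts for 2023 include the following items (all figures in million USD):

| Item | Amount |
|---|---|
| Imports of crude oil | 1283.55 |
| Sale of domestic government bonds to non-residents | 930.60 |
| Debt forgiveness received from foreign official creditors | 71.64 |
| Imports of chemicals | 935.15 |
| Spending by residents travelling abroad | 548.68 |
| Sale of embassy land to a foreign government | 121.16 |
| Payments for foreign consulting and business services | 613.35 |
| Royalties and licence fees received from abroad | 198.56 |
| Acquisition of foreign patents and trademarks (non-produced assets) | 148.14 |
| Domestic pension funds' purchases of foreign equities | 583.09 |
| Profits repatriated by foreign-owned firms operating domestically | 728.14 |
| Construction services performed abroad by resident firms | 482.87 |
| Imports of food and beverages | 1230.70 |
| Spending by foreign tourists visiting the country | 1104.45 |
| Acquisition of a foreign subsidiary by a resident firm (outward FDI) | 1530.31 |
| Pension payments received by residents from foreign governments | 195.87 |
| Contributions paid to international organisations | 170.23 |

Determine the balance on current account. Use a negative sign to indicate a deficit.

-3528.05

Goods: -935.15 - 1283.55 - 1230.70 = -3449.40
Services: 198.56 + 1104.45 - 548.68 - 613.35 + 482.87 = 623.85
Primary income: -728.14
Secondary income: -170.23 + 195.87 = 25.64
Current account = (-3449.40) + 623.85 + (-728.14) + 25.64 = -3528.05
(Excluded from the current account — financial account: sale of domestic government bonds to non-residents 930.60, domestic pension funds' purchases of foreign equities 583.09, acquisition of a foreign subsidiary by a resident firm (outward FDI) 1530.31; capital account: debt forgiveness received from foreign official creditors 71.64, sale of embassy land to a foreign government 121.16, acquisition of foreign patents and trademarks (non-produced assets) 148.14.)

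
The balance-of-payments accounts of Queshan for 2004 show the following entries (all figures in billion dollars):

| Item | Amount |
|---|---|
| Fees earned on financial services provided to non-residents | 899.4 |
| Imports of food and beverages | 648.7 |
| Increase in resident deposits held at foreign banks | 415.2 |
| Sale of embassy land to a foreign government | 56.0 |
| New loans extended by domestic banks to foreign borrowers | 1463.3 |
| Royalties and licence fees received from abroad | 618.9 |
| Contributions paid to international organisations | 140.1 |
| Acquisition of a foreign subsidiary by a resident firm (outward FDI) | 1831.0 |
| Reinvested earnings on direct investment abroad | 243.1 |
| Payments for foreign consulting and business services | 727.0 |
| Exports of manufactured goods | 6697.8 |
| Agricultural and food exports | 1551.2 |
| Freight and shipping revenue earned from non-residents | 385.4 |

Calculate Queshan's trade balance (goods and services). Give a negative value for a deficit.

Goods: 6697.8 + 1551.2 - 648.7 = 7600.3
Services: 385.4 + 899.4 + 618.9 - 727.0 = 1176.7
Trade balance = 7600.3 + 1176.7 = 8777.0
(Excluded from the trade balance — financial account: increase in resident deposits held at foreign banks 415.2, new loans extended by domestic banks to foreign borrowers 1463.3, acquisition of a foreign subsidiary by a resident firm (outward FDI) 1831.0; capital account: sale of embassy land to a foreign government 56.0; secondary income: contributions paid to international organisations 140.1; primary income: reinvested earnings on direct investment abroad 243.1.)

8777.0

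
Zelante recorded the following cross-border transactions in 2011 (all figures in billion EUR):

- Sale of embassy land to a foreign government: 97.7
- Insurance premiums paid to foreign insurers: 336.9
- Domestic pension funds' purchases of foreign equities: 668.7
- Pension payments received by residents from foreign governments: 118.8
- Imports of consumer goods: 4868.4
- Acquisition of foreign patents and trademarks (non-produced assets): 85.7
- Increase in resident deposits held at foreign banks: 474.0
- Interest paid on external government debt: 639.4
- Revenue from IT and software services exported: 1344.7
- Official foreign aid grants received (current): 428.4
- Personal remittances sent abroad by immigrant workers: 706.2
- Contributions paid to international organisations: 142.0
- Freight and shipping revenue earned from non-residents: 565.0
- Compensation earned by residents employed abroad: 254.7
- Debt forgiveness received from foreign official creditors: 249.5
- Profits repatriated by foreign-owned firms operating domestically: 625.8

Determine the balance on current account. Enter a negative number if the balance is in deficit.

-4607.1

Goods: -4868.4
Services: 565.0 + 1344.7 - 336.9 = 1572.8
Primary income: -639.4 - 625.8 + 254.7 = -1010.5
Secondary income: -706.2 - 142.0 + 428.4 + 118.8 = -301.0
Current account = (-4868.4) + 1572.8 + (-1010.5) + (-301.0) = -4607.1
(Excluded from the current account — capital account: sale of embassy land to a foreign government 97.7, acquisition of foreign patents and trademarks (non-produced assets) 85.7, debt forgiveness received from foreign official creditors 249.5; financial account: domestic pension funds' purchases of foreign equities 668.7, increase in resident deposits held at foreign banks 474.0.)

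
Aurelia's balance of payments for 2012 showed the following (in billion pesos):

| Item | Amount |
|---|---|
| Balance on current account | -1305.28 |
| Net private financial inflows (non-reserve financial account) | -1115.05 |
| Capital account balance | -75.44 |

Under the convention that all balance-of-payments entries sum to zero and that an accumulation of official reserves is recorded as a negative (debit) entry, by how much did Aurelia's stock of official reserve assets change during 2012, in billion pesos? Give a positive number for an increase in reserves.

-2495.77

Official reserve transactions balance = -((-1305.28) + (-75.44) + (-1115.05)) = 2495.77
An accumulation of reserves is recorded as a debit (negative entry), so the change in the stock of reserves is the negative of that balance.
Change in official reserves = -(2495.77) = -2495.77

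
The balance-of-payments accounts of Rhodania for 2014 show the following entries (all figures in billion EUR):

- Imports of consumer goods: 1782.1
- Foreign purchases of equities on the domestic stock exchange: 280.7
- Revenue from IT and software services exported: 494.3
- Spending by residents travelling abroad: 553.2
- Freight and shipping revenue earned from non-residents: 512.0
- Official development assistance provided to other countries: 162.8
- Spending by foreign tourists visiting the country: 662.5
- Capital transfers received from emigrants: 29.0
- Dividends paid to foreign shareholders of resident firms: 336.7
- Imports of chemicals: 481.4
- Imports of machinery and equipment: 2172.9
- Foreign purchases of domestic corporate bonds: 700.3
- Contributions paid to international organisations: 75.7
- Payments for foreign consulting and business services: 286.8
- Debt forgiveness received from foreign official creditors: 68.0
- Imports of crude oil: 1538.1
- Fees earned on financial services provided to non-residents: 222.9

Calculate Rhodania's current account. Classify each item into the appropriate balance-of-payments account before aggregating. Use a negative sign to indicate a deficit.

Goods: -1538.1 - 2172.9 - 1782.1 - 481.4 = -5974.5
Services: 512.0 - 286.8 + 494.3 - 553.2 + 222.9 + 662.5 = 1051.7
Primary income: -336.7
Secondary income: -162.8 - 75.7 = -238.5
Current account = (-5974.5) + 1051.7 + (-336.7) + (-238.5) = -5498.0
(Excluded from the current account — financial account: foreign purchases of equities on the domestic stock exchange 280.7, foreign purchases of domestic corporate bonds 700.3; capital account: capital transfers received from emigrants 29.0, debt forgiveness received from foreign official creditors 68.0.)

-5498.0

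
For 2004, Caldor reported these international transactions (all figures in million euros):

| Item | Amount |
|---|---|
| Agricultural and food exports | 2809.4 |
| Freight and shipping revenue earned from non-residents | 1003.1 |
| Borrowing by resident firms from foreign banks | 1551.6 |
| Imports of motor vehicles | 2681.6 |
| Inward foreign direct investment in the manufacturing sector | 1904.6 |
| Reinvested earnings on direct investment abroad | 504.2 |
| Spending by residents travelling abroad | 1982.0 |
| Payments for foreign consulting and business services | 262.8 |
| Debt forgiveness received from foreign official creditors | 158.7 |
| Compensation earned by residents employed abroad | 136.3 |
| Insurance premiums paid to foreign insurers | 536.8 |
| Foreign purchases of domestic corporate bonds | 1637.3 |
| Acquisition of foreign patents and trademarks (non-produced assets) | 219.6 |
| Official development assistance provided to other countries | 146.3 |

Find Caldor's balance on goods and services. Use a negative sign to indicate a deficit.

Goods: -2681.6 + 2809.4 = 127.8
Services: 1003.1 - 262.8 - 536.8 - 1982.0 = -1778.5
Trade balance = 127.8 + (-1778.5) = -1650.7
(Excluded from the trade balance — financial account: borrowing by resident firms from foreign banks 1551.6, inward foreign direct investment in the manufacturing sector 1904.6, foreign purchases of domestic corporate bonds 1637.3; primary income: reinvested earnings on direct investment abroad 504.2, compensation earned by residents employed abroad 136.3; capital account: debt forgiveness received from foreign official creditors 158.7, acquisition of foreign patents and trademarks (non-produced assets) 219.6; secondary income: official development assistance provided to other countries 146.3.)

-1650.7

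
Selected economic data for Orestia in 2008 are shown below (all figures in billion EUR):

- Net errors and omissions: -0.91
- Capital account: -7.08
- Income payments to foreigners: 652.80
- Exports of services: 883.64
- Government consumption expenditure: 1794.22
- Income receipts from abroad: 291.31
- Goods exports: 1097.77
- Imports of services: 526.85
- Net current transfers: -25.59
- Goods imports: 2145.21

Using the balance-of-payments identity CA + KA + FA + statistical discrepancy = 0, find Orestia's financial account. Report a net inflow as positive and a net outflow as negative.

1085.72

Goods balance = 1097.77 - 2145.21 = -1047.44
Services balance = 883.64 - 526.85 = 356.79
Trade balance (goods + services) = -1047.44 + 356.79 = -690.65
Net primary income = 291.31 - 652.80 = -361.49
Net secondary income = -25.59
Current account = -690.65 + (-361.49) + (-25.59) = -1077.73
Financial account = -(-1077.73 + (-7.08) + (-0.91)) = 1085.72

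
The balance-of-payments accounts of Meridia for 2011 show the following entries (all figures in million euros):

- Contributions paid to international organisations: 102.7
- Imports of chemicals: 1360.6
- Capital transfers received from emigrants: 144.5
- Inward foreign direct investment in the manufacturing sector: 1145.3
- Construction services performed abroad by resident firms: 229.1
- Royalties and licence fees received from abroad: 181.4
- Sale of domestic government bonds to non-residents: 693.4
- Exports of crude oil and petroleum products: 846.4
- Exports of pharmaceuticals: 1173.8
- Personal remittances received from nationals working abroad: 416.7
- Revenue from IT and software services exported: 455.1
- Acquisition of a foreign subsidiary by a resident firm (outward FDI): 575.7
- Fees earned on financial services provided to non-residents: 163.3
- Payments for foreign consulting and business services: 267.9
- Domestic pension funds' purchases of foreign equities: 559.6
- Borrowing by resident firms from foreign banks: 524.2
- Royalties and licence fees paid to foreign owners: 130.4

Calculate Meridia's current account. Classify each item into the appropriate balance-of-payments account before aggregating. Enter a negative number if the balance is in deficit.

1604.2

Goods: 1173.8 + 846.4 - 1360.6 = 659.6
Services: -267.9 - 130.4 + 163.3 + 455.1 + 229.1 + 181.4 = 630.6
Secondary income: 416.7 - 102.7 = 314.0
Current account = 659.6 + 630.6 + 314.0 = 1604.2
(Excluded from the current account — capital account: capital transfers received from emigrants 144.5; financial account: inward foreign direct investment in the manufacturing sector 1145.3, sale of domestic government bonds to non-residents 693.4, acquisition of a foreign subsidiary by a resident firm (outward FDI) 575.7, domestic pension funds' purchases of foreign equities 559.6, borrowing by resident firms from foreign banks 524.2.)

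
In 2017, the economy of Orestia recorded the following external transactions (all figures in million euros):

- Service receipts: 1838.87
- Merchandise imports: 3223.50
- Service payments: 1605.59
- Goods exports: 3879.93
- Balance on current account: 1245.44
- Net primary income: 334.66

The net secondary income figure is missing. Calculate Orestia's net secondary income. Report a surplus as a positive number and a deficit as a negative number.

Current account = goods balance + services balance + net primary income + net secondary income
Sum of the known components = 1224.37
Net secondary income = CA - (known components) = 1245.44 - 1224.37 = 21.07

21.07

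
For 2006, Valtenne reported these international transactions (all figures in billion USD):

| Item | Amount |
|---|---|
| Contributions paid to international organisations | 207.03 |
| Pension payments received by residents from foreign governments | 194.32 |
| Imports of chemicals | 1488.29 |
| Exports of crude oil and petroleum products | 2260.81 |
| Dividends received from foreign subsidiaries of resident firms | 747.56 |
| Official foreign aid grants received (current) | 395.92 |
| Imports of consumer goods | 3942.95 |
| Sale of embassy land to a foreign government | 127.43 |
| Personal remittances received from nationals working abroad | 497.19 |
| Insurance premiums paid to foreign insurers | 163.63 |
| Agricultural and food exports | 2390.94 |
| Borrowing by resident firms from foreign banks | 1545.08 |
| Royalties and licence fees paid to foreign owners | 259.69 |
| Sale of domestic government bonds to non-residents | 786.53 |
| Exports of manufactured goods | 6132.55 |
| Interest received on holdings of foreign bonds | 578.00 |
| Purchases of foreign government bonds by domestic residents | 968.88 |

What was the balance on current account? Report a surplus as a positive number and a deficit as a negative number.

Goods: 2390.94 - 1488.29 + 6132.55 + 2260.81 - 3942.95 = 5353.06
Services: -163.63 - 259.69 = -423.32
Primary income: 578.00 + 747.56 = 1325.56
Secondary income: 194.32 + 395.92 + 497.19 - 207.03 = 880.40
Current account = 5353.06 + (-423.32) + 1325.56 + 880.40 = 7135.70
(Excluded from the current account — capital account: sale of embassy land to a foreign government 127.43; financial account: borrowing by resident firms from foreign banks 1545.08, sale of domestic government bonds to non-residents 786.53, purchases of foreign government bonds by domestic residents 968.88.)

7135.70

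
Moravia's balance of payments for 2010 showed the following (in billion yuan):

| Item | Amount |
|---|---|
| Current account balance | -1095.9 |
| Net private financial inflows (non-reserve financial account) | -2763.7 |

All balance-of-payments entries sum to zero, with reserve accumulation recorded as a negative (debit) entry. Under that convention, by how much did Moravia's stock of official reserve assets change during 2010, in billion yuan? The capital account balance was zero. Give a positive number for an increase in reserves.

Official reserve transactions balance = -((-1095.9) + (-2763.7)) = 3859.6
An accumulation of reserves is recorded as a debit (negative entry), so the change in the stock of reserves is the negative of that balance.
Change in official reserves = -(3859.6) = -3859.6

-3859.6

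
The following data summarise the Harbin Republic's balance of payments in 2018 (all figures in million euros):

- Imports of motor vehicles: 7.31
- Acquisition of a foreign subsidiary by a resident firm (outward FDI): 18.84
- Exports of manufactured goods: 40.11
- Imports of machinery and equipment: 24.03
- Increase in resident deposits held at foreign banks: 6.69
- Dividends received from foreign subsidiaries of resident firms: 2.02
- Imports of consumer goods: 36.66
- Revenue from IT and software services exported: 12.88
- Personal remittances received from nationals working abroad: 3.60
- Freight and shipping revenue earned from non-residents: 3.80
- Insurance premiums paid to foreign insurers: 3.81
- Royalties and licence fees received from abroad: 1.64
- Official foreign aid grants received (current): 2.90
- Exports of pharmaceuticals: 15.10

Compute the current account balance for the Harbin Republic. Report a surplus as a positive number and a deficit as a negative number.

10.24

Goods: 40.11 - 7.31 - 36.66 + 15.10 - 24.03 = -12.79
Services: 12.88 + 1.64 - 3.81 + 3.80 = 14.51
Primary income: 2.02
Secondary income: 3.60 + 2.90 = 6.50
Current account = (-12.79) + 14.51 + 2.02 + 6.50 = 10.24
(Excluded from the current account — financial account: acquisition of a foreign subsidiary by a resident firm (outward FDI) 18.84, increase in resident deposits held at foreign banks 6.69.)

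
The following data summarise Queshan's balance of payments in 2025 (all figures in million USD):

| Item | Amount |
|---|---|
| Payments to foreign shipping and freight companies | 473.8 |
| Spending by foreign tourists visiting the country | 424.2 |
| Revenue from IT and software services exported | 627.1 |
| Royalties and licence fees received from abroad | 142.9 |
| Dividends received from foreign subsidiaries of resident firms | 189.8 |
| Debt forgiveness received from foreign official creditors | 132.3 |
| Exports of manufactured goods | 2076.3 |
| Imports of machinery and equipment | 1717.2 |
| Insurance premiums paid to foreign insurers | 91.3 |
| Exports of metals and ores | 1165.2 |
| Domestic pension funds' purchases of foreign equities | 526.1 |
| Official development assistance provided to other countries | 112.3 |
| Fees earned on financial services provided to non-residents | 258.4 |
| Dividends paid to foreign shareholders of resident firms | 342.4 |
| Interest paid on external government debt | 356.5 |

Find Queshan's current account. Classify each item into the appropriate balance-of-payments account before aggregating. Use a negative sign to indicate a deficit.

Goods: 1165.2 + 2076.3 - 1717.2 = 1524.3
Services: 142.9 + 627.1 + 258.4 - 473.8 - 91.3 + 424.2 = 887.5
Primary income: -356.5 - 342.4 + 189.8 = -509.1
Secondary income: -112.3
Current account = 1524.3 + 887.5 + (-509.1) + (-112.3) = 1790.4
(Excluded from the current account — capital account: debt forgiveness received from foreign official creditors 132.3; financial account: domestic pension funds' purchases of foreign equities 526.1.)

1790.4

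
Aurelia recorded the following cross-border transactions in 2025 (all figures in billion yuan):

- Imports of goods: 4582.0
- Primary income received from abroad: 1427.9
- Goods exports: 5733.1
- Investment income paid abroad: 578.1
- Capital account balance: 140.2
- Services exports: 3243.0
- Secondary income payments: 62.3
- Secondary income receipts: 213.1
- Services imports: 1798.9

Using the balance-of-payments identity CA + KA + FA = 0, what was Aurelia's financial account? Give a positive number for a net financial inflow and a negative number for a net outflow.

Goods balance = 5733.1 - 4582.0 = 1151.1
Services balance = 3243.0 - 1798.9 = 1444.1
Trade balance (goods + services) = 1151.1 + 1444.1 = 2595.2
Net primary income = 1427.9 - 578.1 = 849.8
Net secondary income = 213.1 - 62.3 = 150.8
Current account = 2595.2 + 849.8 + 150.8 = 3595.8
Financial account = -(3595.8 + 140.2) = -3736.0

-3736.0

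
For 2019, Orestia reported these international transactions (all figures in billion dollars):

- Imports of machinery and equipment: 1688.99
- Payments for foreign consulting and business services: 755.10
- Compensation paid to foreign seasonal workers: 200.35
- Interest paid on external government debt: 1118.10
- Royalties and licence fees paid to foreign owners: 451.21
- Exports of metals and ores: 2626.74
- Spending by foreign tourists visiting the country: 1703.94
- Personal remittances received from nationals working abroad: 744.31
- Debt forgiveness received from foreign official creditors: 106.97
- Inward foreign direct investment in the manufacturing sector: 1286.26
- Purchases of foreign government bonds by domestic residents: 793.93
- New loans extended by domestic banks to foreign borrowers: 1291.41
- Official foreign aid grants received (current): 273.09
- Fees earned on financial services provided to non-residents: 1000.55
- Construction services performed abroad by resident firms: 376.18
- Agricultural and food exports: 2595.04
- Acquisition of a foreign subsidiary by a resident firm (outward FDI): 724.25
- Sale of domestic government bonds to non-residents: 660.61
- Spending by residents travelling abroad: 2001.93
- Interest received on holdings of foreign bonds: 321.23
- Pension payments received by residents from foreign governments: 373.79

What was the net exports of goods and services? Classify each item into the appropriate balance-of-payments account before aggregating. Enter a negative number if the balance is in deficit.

3405.22

Goods: 2595.04 + 2626.74 - 1688.99 = 3532.79
Services: -451.21 - 755.10 + 1703.94 + 1000.55 + 376.18 - 2001.93 = -127.57
Trade balance = 3532.79 + (-127.57) = 3405.22
(Excluded from the trade balance — primary income: compensation paid to foreign seasonal workers 200.35, interest paid on external government debt 1118.10, interest received on holdings of foreign bonds 321.23; secondary income: personal remittances received from nationals working abroad 744.31, official foreign aid grants received (current) 273.09, pension payments received by residents from foreign governments 373.79; capital account: debt forgiveness received from foreign official creditors 106.97; financial account: inward foreign direct investment in the manufacturing sector 1286.26, purchases of foreign government bonds by domestic residents 793.93, new loans extended by domestic banks to foreign borrowers 1291.41, acquisition of a foreign subsidiary by a resident firm (outward FDI) 724.25, sale of domestic government bonds to non-residents 660.61.)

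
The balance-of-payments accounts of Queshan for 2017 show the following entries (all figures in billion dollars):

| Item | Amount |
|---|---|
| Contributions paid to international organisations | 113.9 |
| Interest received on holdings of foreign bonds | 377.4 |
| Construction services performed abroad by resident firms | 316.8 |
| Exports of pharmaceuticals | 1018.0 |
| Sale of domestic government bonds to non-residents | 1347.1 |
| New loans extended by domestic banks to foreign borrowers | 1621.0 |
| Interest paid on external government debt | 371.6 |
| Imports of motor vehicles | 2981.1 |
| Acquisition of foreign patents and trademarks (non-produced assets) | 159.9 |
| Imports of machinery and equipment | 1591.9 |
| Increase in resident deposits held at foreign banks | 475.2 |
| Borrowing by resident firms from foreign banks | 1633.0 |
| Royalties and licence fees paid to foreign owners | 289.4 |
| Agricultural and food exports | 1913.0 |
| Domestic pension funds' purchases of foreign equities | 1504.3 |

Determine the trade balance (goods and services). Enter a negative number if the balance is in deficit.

Goods: -2981.1 + 1913.0 + 1018.0 - 1591.9 = -1642.0
Services: -289.4 + 316.8 = 27.4
Trade balance = -1642.0 + 27.4 = -1614.6
(Excluded from the trade balance — secondary income: contributions paid to international organisations 113.9; primary income: interest received on holdings of foreign bonds 377.4, interest paid on external government debt 371.6; financial account: sale of domestic government bonds to non-residents 1347.1, new loans extended by domestic banks to foreign borrowers 1621.0, increase in resident deposits held at foreign banks 475.2, borrowing by resident firms from foreign banks 1633.0, domestic pension funds' purchases of foreign equities 1504.3; capital account: acquisition of foreign patents and trademarks (non-produced assets) 159.9.)

-1614.6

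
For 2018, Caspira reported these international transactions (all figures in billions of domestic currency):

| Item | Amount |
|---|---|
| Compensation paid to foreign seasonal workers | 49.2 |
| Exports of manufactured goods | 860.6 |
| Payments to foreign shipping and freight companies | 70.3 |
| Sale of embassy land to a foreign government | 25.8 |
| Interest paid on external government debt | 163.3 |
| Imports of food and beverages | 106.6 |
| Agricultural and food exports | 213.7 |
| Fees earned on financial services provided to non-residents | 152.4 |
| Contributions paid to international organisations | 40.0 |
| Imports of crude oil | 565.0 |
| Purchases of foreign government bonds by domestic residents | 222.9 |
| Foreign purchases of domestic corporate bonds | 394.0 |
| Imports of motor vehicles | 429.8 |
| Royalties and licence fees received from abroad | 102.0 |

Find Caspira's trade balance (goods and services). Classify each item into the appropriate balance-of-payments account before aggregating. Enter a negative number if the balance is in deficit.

Goods: -106.6 - 429.8 - 565.0 + 860.6 + 213.7 = -27.1
Services: 152.4 - 70.3 + 102.0 = 184.1
Trade balance = -27.1 + 184.1 = 157.0
(Excluded from the trade balance — primary income: compensation paid to foreign seasonal workers 49.2, interest paid on external government debt 163.3; capital account: sale of embassy land to a foreign government 25.8; secondary income: contributions paid to international organisations 40.0; financial account: purchases of foreign government bonds by domestic residents 222.9, foreign purchases of domestic corporate bonds 394.0.)

157.0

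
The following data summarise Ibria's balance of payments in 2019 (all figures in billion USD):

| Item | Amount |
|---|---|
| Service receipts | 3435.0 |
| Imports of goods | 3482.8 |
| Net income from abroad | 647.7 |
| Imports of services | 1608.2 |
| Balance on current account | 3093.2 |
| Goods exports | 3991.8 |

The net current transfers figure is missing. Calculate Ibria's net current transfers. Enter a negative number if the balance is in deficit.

Current account = goods balance + services balance + net primary income + net secondary income
Sum of the known components = 2983.5
Net current transfers = CA - (known components) = 3093.2 - 2983.5 = 109.7

109.7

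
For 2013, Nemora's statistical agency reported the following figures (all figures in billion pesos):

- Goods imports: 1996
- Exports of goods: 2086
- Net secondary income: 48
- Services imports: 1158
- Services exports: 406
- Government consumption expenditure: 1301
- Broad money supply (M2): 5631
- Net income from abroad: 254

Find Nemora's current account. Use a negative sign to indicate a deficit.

Goods balance = 2086 - 1996 = 90
Services balance = 406 - 1158 = -752
Trade balance (goods + services) = 90 + (-752) = -662
Net primary income = 254
Net secondary income = 48
Current account = -662 + 254 + 48 = -360

-360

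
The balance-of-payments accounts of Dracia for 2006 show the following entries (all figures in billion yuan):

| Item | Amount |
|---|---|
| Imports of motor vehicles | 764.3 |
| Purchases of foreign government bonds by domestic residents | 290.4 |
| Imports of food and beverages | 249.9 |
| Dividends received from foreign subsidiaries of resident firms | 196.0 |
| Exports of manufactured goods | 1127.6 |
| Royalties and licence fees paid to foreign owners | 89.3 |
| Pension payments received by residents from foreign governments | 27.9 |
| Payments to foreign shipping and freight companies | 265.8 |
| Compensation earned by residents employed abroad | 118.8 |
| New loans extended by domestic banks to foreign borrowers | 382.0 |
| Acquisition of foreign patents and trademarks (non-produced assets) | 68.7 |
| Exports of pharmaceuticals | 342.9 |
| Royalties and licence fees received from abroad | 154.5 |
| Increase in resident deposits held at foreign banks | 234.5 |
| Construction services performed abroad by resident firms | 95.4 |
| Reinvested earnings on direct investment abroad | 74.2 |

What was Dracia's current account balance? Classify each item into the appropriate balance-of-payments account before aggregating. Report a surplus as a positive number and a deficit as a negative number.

Goods: -249.9 - 764.3 + 1127.6 + 342.9 = 456.3
Services: -265.8 - 89.3 + 95.4 + 154.5 = -105.2
Primary income: 74.2 + 118.8 + 196.0 = 389.0
Secondary income: 27.9
Current account = 456.3 + (-105.2) + 389.0 + 27.9 = 768.0
(Excluded from the current account — financial account: purchases of foreign government bonds by domestic residents 290.4, new loans extended by domestic banks to foreign borrowers 382.0, increase in resident deposits held at foreign banks 234.5; capital account: acquisition of foreign patents and trademarks (non-produced assets) 68.7.)

768.0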